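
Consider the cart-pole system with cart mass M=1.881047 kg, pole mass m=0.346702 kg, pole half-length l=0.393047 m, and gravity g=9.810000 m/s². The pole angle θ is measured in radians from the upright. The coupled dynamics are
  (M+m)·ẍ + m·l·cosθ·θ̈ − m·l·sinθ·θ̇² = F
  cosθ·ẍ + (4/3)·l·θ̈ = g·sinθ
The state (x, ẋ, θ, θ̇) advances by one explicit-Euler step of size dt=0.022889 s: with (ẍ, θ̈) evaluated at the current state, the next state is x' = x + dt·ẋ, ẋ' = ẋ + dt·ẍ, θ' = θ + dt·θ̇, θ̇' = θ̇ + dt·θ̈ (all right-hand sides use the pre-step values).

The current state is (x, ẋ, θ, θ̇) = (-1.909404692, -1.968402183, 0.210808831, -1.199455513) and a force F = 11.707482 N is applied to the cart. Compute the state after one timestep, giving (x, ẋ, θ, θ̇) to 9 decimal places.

sinθ=0.209250893, cosθ=0.977861986
temp = (F + m·l·θ̇²·sinθ)/(M+m) = (11.707482 + 0.041023853)/2.227749 = 5.273711649
θ̈ = (g·sinθ − cosθ·temp)/(l·(4/3 − m·cos²θ/(M+m))) = -6.667526602
ẍ = temp − m·l·θ̈·cosθ/(M+m) = 5.672531619
Euler: x'=-1.909404692+0.022889·-1.968402183=-1.954459450, ẋ'=-1.968402183+0.022889·5.672531619=-1.838563607
       θ'=0.210808831+0.022889·-1.199455513=0.183354494, θ̇'=-1.199455513+0.022889·-6.667526602=-1.352068529

(-1.954459450, -1.838563607, 0.183354494, -1.352068529)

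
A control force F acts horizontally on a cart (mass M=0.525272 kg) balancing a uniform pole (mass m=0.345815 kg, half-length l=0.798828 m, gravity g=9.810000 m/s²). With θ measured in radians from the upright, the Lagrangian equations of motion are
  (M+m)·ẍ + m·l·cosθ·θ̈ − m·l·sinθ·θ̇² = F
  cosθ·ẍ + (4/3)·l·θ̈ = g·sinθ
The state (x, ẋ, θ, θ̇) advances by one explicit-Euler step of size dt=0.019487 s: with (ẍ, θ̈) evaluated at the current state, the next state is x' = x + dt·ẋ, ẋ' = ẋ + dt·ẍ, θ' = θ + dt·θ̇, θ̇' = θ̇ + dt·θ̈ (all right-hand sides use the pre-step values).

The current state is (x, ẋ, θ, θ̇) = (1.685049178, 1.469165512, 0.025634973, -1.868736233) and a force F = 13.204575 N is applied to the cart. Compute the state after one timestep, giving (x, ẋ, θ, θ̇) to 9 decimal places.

(1.713678806, 1.888401608, -0.010781090, -2.257616864)

sinθ=0.025632165, cosθ=0.999671442
temp = (F + m·l·θ̇²·sinθ)/(M+m) = (13.204575 + 0.024727398)/0.871087 = 15.187119539
θ̈ = (g·sinθ − cosθ·temp)/(l·(4/3 − m·cos²θ/(M+m))) = -19.955900419
ẍ = temp − m·l·θ̈·cosθ/(M+m) = 21.513629376
Euler: x'=1.685049178+0.019487·1.469165512=1.713678806, ẋ'=1.469165512+0.019487·21.513629376=1.888401608
       θ'=0.025634973+0.019487·-1.868736233=-0.010781090, θ̇'=-1.868736233+0.019487·-19.955900419=-2.257616864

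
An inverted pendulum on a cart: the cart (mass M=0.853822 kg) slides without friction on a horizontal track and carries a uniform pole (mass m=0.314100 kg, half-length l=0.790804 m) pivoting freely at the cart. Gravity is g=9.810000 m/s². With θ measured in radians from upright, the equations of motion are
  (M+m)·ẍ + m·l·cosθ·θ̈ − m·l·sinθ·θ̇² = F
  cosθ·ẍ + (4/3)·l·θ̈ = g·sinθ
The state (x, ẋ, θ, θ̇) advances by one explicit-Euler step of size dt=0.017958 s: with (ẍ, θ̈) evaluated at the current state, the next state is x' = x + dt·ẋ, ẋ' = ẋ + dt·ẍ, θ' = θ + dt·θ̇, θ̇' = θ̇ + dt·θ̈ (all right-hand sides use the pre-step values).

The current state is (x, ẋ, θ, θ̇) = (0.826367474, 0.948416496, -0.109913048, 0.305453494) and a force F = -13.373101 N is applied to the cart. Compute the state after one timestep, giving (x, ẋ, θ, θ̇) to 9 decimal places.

sinθ=-0.109691874, cosθ=0.993965640
temp = (F + m·l·θ̇²·sinθ)/(M+m) = (-13.373101 + -0.002542152)/1.167922 = -11.452514082
θ̈ = (g·sinθ − cosθ·temp)/(l·(4/3 − m·cos²θ/(M+m))) = 12.208335009
ẍ = temp − m·l·θ̈·cosθ/(M+m) = -14.033292774
Euler: x'=0.826367474+0.017958·0.948416496=0.843399137, ẋ'=0.948416496+0.017958·-14.033292774=0.696406624
       θ'=-0.109913048+0.017958·0.305453494=-0.104427714, θ̇'=0.305453494+0.017958·12.208335009=0.524690774

(0.843399137, 0.696406624, -0.104427714, 0.524690774)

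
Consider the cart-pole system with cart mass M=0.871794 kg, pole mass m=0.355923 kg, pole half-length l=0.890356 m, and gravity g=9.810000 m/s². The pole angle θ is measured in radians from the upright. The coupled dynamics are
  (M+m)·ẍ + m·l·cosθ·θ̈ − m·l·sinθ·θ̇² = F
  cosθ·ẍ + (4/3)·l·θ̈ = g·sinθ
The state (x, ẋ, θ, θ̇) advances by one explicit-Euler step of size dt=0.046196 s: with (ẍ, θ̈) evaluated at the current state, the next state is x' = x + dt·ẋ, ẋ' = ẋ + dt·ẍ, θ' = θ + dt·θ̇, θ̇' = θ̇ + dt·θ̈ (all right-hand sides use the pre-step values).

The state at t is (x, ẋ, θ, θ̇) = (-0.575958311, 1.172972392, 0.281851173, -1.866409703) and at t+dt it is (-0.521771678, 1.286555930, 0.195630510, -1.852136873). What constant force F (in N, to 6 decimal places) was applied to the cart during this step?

ẍ = (ẋ'−ẋ)/dt = (1.286555930−1.172972392)/0.046196 = 2.458731
θ̈ = (θ̇'−θ̇)/dt = (-1.852136873−-1.866409703)/0.046196 = 0.308962
sinθ=0.278134, cosθ=0.960542
F = (M+m)·ẍ + m·l·cosθ·θ̈ − m·l·sinθ·θ̇² = 3.018626 + 0.094046 − 0.307035 = 2.805637

F = 2.805637 N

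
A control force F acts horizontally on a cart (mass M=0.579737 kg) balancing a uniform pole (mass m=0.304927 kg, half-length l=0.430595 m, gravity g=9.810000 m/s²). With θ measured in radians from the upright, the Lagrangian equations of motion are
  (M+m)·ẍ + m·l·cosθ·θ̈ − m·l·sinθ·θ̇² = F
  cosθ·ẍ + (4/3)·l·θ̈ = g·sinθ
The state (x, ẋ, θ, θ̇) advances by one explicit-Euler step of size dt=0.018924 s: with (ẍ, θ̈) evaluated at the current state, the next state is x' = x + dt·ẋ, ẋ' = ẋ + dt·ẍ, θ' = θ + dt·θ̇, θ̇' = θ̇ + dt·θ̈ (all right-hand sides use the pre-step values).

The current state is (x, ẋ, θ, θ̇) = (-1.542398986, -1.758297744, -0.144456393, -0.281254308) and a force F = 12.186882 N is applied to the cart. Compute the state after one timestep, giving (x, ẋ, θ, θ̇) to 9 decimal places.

sinθ=-0.143954506, cosθ=0.989584307
temp = (F + m·l·θ̇²·sinθ)/(M+m) = (12.186882 + -0.001495163)/0.884664 = 13.774028148
θ̈ = (g·sinθ − cosθ·temp)/(l·(4/3 − m·cos²θ/(M+m))) = -35.082334852
ẍ = temp − m·l·θ̈·cosθ/(M+m) = 18.926644385
Euler: x'=-1.542398986+0.018924·-1.758297744=-1.575673013, ẋ'=-1.758297744+0.018924·18.926644385=-1.400129926
       θ'=-0.144456393+0.018924·-0.281254308=-0.149778850, θ̇'=-0.281254308+0.018924·-35.082334852=-0.945152413

(-1.575673013, -1.400129926, -0.149778850, -0.945152413)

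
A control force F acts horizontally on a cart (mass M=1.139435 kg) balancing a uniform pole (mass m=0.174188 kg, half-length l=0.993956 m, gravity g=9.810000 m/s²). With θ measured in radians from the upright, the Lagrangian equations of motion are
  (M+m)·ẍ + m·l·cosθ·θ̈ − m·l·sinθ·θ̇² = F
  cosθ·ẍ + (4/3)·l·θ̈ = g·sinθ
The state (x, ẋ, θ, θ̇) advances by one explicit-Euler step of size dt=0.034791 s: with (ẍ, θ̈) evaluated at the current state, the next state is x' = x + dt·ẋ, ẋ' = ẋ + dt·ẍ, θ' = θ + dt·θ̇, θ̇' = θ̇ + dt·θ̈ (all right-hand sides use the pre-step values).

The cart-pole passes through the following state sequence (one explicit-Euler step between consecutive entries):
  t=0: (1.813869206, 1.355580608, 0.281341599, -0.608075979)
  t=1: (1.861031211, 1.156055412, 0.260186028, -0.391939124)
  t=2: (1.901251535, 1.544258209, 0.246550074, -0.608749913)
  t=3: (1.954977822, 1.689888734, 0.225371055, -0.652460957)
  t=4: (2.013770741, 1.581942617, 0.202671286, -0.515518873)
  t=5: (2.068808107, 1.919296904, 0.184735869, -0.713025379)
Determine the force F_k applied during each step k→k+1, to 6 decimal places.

step 0→1:
  ẍ = (ẋ'−ẋ)/dt = (1.156055412−1.355580608)/0.034791 = -5.734966
  θ̈ = (θ̇'−θ̇)/dt = (-0.391939124−-0.608075979)/0.034791 = 6.212436
  sinθ=0.277645, cosθ=0.960684
  F = (M+m)·ẍ + m·l·cosθ·θ̈ − m·l·sinθ·θ̇² = -7.533583 + 1.033303 − 0.017774 = -6.518054
step 1→2:
  ẍ = (ẋ'−ẋ)/dt = (1.544258209−1.156055412)/0.034791 = 11.158138
  θ̈ = (θ̇'−θ̇)/dt = (-0.608749913−-0.391939124)/0.034791 = -6.231807
  sinθ=0.257260, cosθ=0.966342
  F = (M+m)·ẍ + m·l·cosθ·θ̈ − m·l·sinθ·θ̇² = 14.657587 + -1.042630 − 0.006842 = 13.608115
step 2→3:
  ẍ = (ẋ'−ẋ)/dt = (1.689888734−1.544258209)/0.034791 = 4.185868
  θ̈ = (θ̇'−θ̇)/dt = (-0.652460957−-0.608749913)/0.034791 = -1.256389
  sinθ=0.244060, cosθ=0.969760
  F = (M+m)·ẍ + m·l·cosθ·θ̈ − m·l·sinθ·θ̇² = 5.498652 + -0.210947 − 0.015659 = 5.272046
step 3→4:
  ẍ = (ẋ'−ẋ)/dt = (1.581942617−1.689888734)/0.034791 = -3.102702
  θ̈ = (θ̇'−θ̇)/dt = (-0.515518873−-0.652460957)/0.034791 = 3.936135
  sinθ=0.223468, cosθ=0.974711
  F = (M+m)·ẍ + m·l·cosθ·θ̈ − m·l·sinθ·θ̇² = -4.075781 + 0.664250 − 0.016471 = -3.428002
step 4→5:
  ẍ = (ẋ'−ẋ)/dt = (1.919296904−1.581942617)/0.034791 = 9.696596
  θ̈ = (θ̇'−θ̇)/dt = (-0.713025379−-0.515518873)/0.034791 = -5.676942
  sinθ=0.201287, cosθ=0.979532
  F = (M+m)·ẍ + m·l·cosθ·θ̈ − m·l·sinθ·θ̇² = 12.737672 + -0.962761 − 0.009262 = 11.765649

F_0 = -6.518054 N
F_1 = 13.608115 N
F_2 = 5.272046 N
F_3 = -3.428002 N
F_4 = 11.765649 N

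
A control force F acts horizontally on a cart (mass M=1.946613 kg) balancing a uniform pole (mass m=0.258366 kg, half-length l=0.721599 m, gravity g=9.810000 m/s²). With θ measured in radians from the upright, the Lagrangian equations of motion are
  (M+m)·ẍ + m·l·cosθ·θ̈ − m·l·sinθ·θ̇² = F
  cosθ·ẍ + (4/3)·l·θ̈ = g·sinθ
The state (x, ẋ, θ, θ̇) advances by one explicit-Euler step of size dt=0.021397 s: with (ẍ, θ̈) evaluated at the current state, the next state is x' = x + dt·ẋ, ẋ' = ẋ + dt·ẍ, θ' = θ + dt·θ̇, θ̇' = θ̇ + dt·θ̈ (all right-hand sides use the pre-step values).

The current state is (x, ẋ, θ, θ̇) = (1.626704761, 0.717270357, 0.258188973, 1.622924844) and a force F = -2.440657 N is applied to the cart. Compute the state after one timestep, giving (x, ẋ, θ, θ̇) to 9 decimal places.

sinθ=0.255329973, cosθ=0.966853973
temp = (F + m·l·θ̇²·sinθ)/(M+m) = (-2.440657 + 0.125380472)/2.204979 = -1.050022031
θ̈ = (g·sinθ − cosθ·temp)/(l·(4/3 − m·cos²θ/(M+m))) = 3.986001703
ẍ = temp − m·l·θ̈·cosθ/(M+m) = -1.375877634
Euler: x'=1.626704761+0.021397·0.717270357=1.642052195, ẋ'=0.717270357+0.021397·-1.375877634=0.687830703
       θ'=0.258188973+0.021397·1.622924844=0.292914696, θ̇'=1.622924844+0.021397·3.986001703=1.708213322

(1.642052195, 0.687830703, 0.292914696, 1.708213322)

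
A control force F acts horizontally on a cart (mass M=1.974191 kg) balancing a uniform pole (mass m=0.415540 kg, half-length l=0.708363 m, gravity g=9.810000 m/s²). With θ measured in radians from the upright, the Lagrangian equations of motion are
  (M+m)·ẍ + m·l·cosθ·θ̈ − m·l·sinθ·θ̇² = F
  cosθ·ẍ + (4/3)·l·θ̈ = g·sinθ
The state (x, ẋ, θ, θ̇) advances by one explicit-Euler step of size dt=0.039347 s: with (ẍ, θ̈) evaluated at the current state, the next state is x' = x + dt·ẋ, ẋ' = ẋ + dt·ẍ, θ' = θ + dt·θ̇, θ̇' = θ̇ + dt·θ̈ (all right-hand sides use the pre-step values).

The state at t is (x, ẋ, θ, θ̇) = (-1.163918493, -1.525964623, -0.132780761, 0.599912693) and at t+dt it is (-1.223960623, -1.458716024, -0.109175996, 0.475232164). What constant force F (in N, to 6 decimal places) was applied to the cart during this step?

ẍ = (ẋ'−ẋ)/dt = (-1.458716024−-1.525964623)/0.039347 = 1.709116
θ̈ = (θ̇'−θ̇)/dt = (0.475232164−0.599912693)/0.039347 = -3.168743
sinθ=-0.132391, cosθ=0.991198
F = (M+m)·ẍ + m·l·cosθ·θ̈ − m·l·sinθ·θ̇² = 4.084328 + -0.924519 − -0.014025 = 3.173834

F = 3.173834 N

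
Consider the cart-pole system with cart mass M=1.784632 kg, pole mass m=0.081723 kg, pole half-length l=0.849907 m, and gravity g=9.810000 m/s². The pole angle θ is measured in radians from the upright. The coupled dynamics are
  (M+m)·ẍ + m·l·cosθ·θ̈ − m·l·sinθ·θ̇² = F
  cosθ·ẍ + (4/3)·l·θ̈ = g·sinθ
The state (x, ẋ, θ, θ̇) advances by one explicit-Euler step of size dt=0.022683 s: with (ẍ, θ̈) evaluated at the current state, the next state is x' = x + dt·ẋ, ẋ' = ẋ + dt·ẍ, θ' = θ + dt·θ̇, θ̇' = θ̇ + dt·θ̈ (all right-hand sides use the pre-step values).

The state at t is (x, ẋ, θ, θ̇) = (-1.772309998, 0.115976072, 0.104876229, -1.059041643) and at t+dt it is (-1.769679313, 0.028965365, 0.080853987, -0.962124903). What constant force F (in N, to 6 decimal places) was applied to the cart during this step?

F = -6.872252 N

ẍ = (ẋ'−ẋ)/dt = (0.028965365−0.115976072)/0.022683 = -3.835944
θ̈ = (θ̇'−θ̇)/dt = (-0.962124903−-1.059041643)/0.022683 = 4.272660
sinθ=0.104684, cosθ=0.994506
F = (M+m)·ẍ + m·l·cosθ·θ̈ − m·l·sinθ·θ̇² = -7.159232 + 0.295135 − 0.008155 = -6.872252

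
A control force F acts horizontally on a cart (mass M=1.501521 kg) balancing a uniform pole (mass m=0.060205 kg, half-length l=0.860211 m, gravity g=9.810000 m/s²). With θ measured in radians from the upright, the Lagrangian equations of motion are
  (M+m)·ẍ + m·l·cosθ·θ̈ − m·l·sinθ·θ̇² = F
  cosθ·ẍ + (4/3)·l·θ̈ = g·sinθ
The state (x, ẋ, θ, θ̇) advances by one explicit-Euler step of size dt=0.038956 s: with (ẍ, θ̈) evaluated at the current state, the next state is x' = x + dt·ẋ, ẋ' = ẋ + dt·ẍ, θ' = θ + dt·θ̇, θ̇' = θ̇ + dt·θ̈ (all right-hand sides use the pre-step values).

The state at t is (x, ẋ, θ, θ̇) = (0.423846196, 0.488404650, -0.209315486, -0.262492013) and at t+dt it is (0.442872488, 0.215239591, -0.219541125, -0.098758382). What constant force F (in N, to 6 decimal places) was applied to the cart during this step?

ẍ = (ẋ'−ẋ)/dt = (0.215239591−0.488404650)/0.038956 = -7.012143
θ̈ = (θ̇'−θ̇)/dt = (-0.098758382−-0.262492013)/0.038956 = 4.203040
sinθ=-0.207790, cosθ=0.978173
F = (M+m)·ẍ + m·l·cosθ·θ̈ − m·l·sinθ·θ̇² = -10.951047 + 0.212920 − -0.000741 = -10.737385

F = -10.737385 N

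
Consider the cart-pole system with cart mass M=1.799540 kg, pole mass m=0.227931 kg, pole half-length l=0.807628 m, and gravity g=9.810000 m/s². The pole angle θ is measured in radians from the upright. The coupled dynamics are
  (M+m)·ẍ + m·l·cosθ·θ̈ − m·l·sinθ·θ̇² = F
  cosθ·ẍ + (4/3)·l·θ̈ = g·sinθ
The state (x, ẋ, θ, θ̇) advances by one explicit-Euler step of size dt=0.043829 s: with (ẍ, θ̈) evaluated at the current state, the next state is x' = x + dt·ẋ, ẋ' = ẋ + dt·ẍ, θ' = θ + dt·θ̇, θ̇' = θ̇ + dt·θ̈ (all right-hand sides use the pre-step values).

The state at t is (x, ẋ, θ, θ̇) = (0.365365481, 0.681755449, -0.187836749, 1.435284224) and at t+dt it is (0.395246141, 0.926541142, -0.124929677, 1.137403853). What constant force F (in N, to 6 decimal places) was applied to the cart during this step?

F = 10.165170 N

ẍ = (ẋ'−ẋ)/dt = (0.926541142−0.681755449)/0.043829 = 5.585017
θ̈ = (θ̇'−θ̇)/dt = (1.137403853−1.435284224)/0.043829 = -6.796422
sinθ=-0.186734, cosθ=0.982410
F = (M+m)·ẍ + m·l·cosθ·θ̈ − m·l·sinθ·θ̇² = 11.323459 + -1.229102 − -0.070813 = 10.165170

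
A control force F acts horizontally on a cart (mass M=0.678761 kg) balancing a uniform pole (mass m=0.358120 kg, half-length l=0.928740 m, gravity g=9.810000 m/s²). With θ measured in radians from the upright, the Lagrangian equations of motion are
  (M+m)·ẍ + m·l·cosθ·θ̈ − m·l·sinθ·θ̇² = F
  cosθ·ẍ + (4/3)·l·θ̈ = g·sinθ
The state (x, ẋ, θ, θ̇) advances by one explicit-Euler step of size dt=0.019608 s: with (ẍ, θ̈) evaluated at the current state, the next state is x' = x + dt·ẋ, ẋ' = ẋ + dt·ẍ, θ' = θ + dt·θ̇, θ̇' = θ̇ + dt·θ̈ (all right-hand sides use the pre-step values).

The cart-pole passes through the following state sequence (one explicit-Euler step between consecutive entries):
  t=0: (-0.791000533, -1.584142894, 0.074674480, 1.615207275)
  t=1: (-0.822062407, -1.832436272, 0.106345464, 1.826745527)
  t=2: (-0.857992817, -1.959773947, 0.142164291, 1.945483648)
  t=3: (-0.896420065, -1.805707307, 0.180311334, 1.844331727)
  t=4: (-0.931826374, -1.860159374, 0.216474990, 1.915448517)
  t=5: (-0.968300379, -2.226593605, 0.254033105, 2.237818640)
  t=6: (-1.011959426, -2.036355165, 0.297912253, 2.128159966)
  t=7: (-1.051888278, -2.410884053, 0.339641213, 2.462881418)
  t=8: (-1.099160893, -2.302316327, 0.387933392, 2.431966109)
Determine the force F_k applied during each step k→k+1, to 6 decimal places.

step 0→1:
  ẍ = (ẋ'−ẋ)/dt = (-1.832436272−-1.584142894)/0.019608 = -12.662861
  θ̈ = (θ̇'−θ̇)/dt = (1.826745527−1.615207275)/0.019608 = 10.788365
  sinθ=0.074605, cosθ=0.997213
  F = (M+m)·ẍ + m·l·cosθ·θ̈ − m·l·sinθ·θ̇² = -13.129880 + 3.578214 − 0.064736 = -9.616402
step 1→2:
  ẍ = (ẋ'−ẋ)/dt = (-1.959773947−-1.832436272)/0.019608 = -6.494169
  θ̈ = (θ̇'−θ̇)/dt = (1.945483648−1.826745527)/0.019608 = 6.055596
  sinθ=0.106145, cosθ=0.994351
  F = (M+m)·ẍ + m·l·cosθ·θ̈ − m·l·sinθ·θ̇² = -6.733681 + 2.002715 − 0.117809 = -4.848775
step 2→3:
  ẍ = (ẋ'−ẋ)/dt = (-1.805707307−-1.959773947)/0.019608 = 7.857336
  θ̈ = (θ̇'−θ̇)/dt = (1.844331727−1.945483648)/0.019608 = -5.158707
  sinθ=0.141686, cosθ=0.989912
  F = (M+m)·ẍ + m·l·cosθ·θ̈ − m·l·sinθ·θ̇² = 8.147122 + -1.698478 − 0.178363 = 6.270281
step 3→4:
  ẍ = (ẋ'−ẋ)/dt = (-1.860159374−-1.805707307)/0.019608 = -2.777033
  θ̈ = (θ̇'−θ̇)/dt = (1.915448517−1.844331727)/0.019608 = 3.626927
  sinθ=0.179336, cosθ=0.983788
  F = (M+m)·ẍ + m·l·cosθ·θ̈ − m·l·sinθ·θ̇² = -2.879453 + 1.186760 − 0.202893 = -1.895586
step 4→5:
  ẍ = (ẋ'−ẋ)/dt = (-2.226593605−-1.860159374)/0.019608 = -18.687996
  θ̈ = (θ̇'−θ̇)/dt = (2.237818640−1.915448517)/0.019608 = 16.440745
  sinθ=0.214788, cosθ=0.976661
  F = (M+m)·ẍ + m·l·cosθ·θ̈ − m·l·sinθ·θ̇² = -19.377228 + 5.340574 − 0.262104 = -14.298759
step 5→6:
  ẍ = (ẋ'−ẋ)/dt = (-2.036355165−-2.226593605)/0.019608 = 9.702083
  θ̈ = (θ̇'−θ̇)/dt = (2.128159966−2.237818640)/0.019608 = -5.592548
  sinθ=0.251310, cosθ=0.967907
  F = (M+m)·ẍ + m·l·cosθ·θ̈ − m·l·sinθ·θ̇² = 10.059905 + -1.800387 − 0.418583 = 7.840935
step 6→7:
  ẍ = (ẋ'−ẋ)/dt = (-2.410884053−-2.036355165)/0.019608 = -19.100820
  θ̈ = (θ̇'−θ̇)/dt = (2.462881418−2.128159966)/0.019608 = 17.070657
  sinθ=0.293525, cosθ=0.955951
  F = (M+m)·ẍ + m·l·cosθ·θ̈ − m·l·sinθ·θ̇² = -19.805278 + 5.427612 − 0.442157 = -14.819823
step 7→8:
  ẍ = (ẋ'−ẋ)/dt = (-2.302316327−-2.410884053)/0.019608 = 5.536910
  θ̈ = (θ̇'−θ̇)/dt = (2.431966109−2.462881418)/0.019608 = -1.576668
  sinθ=0.333149, cosθ=0.942874
  F = (M+m)·ẍ + m·l·cosθ·θ̈ − m·l·sinθ·θ̇² = 5.741116 + -0.494444 − 0.672122 = 4.574551

F_0 = -9.616402 N
F_1 = -4.848775 N
F_2 = 6.270281 N
F_3 = -1.895586 N
F_4 = -14.298759 N
F_5 = 7.840935 N
F_6 = -14.819823 N
F_7 = 4.574551 N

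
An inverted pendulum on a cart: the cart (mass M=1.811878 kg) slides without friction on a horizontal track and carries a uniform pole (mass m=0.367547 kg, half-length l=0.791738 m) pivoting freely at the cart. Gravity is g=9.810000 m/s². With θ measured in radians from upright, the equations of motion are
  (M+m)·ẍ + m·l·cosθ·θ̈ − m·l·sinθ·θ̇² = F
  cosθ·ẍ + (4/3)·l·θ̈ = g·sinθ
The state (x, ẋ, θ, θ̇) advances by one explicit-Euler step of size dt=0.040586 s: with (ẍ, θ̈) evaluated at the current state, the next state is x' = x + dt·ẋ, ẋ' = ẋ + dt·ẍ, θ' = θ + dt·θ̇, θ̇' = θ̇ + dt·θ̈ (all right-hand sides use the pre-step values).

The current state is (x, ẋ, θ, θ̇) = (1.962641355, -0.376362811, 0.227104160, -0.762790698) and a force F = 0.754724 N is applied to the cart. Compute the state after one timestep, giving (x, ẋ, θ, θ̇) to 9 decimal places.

(1.947366294, -0.372138456, 0.196145537, -0.681769512)

sinθ=0.225156989, cosθ=0.974322498
temp = (F + m·l·θ̇²·sinθ)/(M+m) = (0.754724 + 0.038123308)/2.179425 = 0.363787379
θ̈ = (g·sinθ − cosθ·temp)/(l·(4/3 − m·cos²θ/(M+m))) = 1.996284097
ẍ = temp − m·l·θ̈·cosθ/(M+m) = 0.104084047
Euler: x'=1.962641355+0.040586·-0.376362811=1.947366294, ẋ'=-0.376362811+0.040586·0.104084047=-0.372138456
       θ'=0.227104160+0.040586·-0.762790698=0.196145537, θ̇'=-0.762790698+0.040586·1.996284097=-0.681769512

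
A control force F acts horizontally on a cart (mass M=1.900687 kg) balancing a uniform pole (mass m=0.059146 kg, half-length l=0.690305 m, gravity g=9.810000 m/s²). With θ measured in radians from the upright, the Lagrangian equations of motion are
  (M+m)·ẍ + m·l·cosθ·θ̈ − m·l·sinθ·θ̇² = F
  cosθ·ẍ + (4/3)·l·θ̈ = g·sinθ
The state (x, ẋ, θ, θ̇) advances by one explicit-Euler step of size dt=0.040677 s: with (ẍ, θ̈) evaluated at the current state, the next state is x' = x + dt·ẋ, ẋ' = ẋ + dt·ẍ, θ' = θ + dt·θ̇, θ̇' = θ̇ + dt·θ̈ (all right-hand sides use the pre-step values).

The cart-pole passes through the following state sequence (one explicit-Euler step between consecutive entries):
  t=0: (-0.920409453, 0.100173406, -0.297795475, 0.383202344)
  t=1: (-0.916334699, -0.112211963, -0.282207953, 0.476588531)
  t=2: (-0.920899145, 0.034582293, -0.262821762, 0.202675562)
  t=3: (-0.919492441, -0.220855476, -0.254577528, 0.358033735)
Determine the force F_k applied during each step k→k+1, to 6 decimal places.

F_0 = -10.141438 N
F_1 = 6.811125 N
F_2 = -12.156068 N

step 0→1:
  ẍ = (ẋ'−ẋ)/dt = (-0.112211963−0.100173406)/0.040677 = -5.221264
  θ̈ = (θ̇'−θ̇)/dt = (0.476588531−0.383202344)/0.040677 = 2.295798
  sinθ=-0.293413, cosθ=0.955986
  F = (M+m)·ẍ + m·l·cosθ·θ̈ − m·l·sinθ·θ̇² = -10.232806 + 0.089609 − -0.001759 = -10.141438
step 1→2:
  ẍ = (ẋ'−ẋ)/dt = (0.034582293−-0.112211963)/0.040677 = 3.608778
  θ̈ = (θ̇'−θ̇)/dt = (0.202675562−0.476588531)/0.040677 = -6.733854
  sinθ=-0.278477, cosθ=0.960443
  F = (M+m)·ẍ + m·l·cosθ·θ̈ − m·l·sinθ·θ̇² = 7.072602 + -0.264059 − -0.002583 = 6.811125
step 2→3:
  ẍ = (ẋ'−ẋ)/dt = (-0.220855476−0.034582293)/0.040677 = -6.279661
  θ̈ = (θ̇'−θ̇)/dt = (0.358033735−0.202675562)/0.040677 = 3.819312
  sinθ=-0.259806, cosθ=0.965661
  F = (M+m)·ẍ + m·l·cosθ·θ̈ − m·l·sinθ·θ̇² = -12.307087 + 0.150583 − -0.000436 = -12.156068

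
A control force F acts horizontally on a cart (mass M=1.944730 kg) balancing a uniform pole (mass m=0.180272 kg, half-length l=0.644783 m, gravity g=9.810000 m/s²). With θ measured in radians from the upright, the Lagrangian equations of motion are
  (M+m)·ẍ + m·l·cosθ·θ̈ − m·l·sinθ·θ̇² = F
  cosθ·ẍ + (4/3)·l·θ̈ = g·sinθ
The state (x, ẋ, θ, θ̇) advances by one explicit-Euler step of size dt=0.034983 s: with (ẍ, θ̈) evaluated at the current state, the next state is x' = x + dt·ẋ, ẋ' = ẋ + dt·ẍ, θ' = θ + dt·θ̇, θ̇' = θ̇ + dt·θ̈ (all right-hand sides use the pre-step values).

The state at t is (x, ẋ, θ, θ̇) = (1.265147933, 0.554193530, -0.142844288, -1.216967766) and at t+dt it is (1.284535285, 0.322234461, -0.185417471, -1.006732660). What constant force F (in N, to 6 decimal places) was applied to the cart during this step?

F = -13.374156 N

ẍ = (ẋ'−ẋ)/dt = (0.322234461−0.554193530)/0.034983 = -6.630623
θ̈ = (θ̇'−θ̇)/dt = (-1.006732660−-1.216967766)/0.034983 = 6.009636
sinθ=-0.142359, cosθ=0.989815
F = (M+m)·ẍ + m·l·cosθ·θ̈ − m·l·sinθ·θ̇² = -14.090086 + 0.691423 − -0.024507 = -13.374156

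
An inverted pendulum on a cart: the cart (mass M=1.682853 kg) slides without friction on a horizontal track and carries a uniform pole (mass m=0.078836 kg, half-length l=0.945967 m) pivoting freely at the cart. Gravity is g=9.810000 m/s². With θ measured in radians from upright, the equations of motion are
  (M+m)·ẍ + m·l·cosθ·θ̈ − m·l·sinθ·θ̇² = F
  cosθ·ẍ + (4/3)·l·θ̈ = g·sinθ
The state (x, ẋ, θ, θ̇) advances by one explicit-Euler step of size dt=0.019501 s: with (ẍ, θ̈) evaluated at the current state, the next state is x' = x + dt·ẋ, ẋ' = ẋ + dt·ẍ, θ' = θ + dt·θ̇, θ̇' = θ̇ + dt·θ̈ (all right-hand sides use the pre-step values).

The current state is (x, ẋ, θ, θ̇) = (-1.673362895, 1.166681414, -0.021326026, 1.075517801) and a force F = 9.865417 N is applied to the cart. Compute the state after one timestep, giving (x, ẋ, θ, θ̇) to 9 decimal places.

(-1.650611441, 1.279797843, -0.000352353, 0.982620663)

sinθ=-0.021324410, cosθ=0.999772609
temp = (F + m·l·θ̇²·sinθ)/(M+m) = (9.865417 + -0.001839555)/1.761689 = 5.598932300
θ̈ = (g·sinθ − cosθ·temp)/(l·(4/3 − m·cos²θ/(M+m))) = -4.763711518
ẍ = temp − m·l·θ̈·cosθ/(M+m) = 5.800545059
Euler: x'=-1.673362895+0.019501·1.166681414=-1.650611441, ẋ'=1.166681414+0.019501·5.800545059=1.279797843
       θ'=-0.021326026+0.019501·1.075517801=-0.000352353, θ̇'=1.075517801+0.019501·-4.763711518=0.982620663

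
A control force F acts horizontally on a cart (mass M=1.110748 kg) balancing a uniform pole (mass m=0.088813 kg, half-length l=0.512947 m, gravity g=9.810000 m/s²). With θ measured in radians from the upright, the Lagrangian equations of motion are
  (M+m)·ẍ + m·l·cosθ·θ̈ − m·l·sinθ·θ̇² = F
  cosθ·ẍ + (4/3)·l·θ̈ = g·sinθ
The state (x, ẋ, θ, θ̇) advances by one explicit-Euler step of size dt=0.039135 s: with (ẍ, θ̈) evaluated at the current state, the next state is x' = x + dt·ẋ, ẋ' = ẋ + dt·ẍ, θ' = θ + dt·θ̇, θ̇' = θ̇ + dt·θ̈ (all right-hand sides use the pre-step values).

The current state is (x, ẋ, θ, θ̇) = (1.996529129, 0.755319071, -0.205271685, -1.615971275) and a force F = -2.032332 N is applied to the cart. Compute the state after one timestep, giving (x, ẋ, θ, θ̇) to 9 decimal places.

sinθ=-0.203833149, cosθ=0.979005642
temp = (F + m·l·θ̇²·sinθ)/(M+m) = (-2.032332 + -0.024248849)/1.199561 = -1.714444575
θ̈ = (g·sinθ − cosθ·temp)/(l·(4/3 − m·cos²θ/(M+m))) = -0.495965326
ẍ = temp − m·l·θ̈·cosθ/(M+m) = -1.696004478
Euler: x'=1.996529129+0.039135·0.755319071=2.026088541, ẋ'=0.755319071+0.039135·-1.696004478=0.688945936
       θ'=-0.205271685+0.039135·-1.615971275=-0.268512721, θ̇'=-1.615971275+0.039135·-0.495965326=-1.635380878

(2.026088541, 0.688945936, -0.268512721, -1.635380878)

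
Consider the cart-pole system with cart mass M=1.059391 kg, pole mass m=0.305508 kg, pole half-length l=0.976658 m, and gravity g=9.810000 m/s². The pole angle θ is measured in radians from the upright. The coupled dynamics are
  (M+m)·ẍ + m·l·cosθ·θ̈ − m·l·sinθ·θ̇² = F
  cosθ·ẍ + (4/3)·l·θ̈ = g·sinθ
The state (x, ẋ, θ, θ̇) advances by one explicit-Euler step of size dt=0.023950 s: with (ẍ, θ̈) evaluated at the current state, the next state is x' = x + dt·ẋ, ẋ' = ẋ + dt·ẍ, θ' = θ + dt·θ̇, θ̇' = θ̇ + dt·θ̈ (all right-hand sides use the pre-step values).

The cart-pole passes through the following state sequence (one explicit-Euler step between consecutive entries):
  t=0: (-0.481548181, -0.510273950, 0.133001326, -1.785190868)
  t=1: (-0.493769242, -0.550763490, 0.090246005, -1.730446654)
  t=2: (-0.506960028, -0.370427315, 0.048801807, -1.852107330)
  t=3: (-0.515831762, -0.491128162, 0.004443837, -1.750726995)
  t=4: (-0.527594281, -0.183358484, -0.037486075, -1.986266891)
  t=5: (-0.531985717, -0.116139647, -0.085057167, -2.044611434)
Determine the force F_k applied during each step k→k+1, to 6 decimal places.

F_0 = -1.757580 N
F_1 = 8.687229 N
F_2 = -5.667088 N
F_3 = 14.601179 N
F_4 = 3.148522 N

step 0→1:
  ẍ = (ẋ'−ẋ)/dt = (-0.550763490−-0.510273950)/0.023950 = -1.690586
  θ̈ = (θ̇'−θ̇)/dt = (-1.730446654−-1.785190868)/0.023950 = 2.285771
  sinθ=0.132610, cosθ=0.991168
  F = (M+m)·ẍ + m·l·cosθ·θ̈ − m·l·sinθ·θ̇² = -2.307479 + 0.675998 − 0.126098 = -1.757580
step 1→2:
  ẍ = (ẋ'−ẋ)/dt = (-0.370427315−-0.550763490)/0.023950 = 7.529694
  θ̈ = (θ̇'−θ̇)/dt = (-1.852107330−-1.730446654)/0.023950 = -5.079778
  sinθ=0.090124, cosθ=0.995931
  F = (M+m)·ẍ + m·l·cosθ·θ̈ − m·l·sinθ·θ̇² = 10.277272 + -1.509520 − 0.080523 = 8.687229
step 2→3:
  ẍ = (ẋ'−ẋ)/dt = (-0.491128162−-0.370427315)/0.023950 = -5.039701
  θ̈ = (θ̇'−θ̇)/dt = (-1.750726995−-1.852107330)/0.023950 = 4.232999
  sinθ=0.048782, cosθ=0.998809
  F = (M+m)·ẍ + m·l·cosθ·θ̈ − m·l·sinθ·θ̇² = -6.878683 + 1.261525 − 0.049930 = -5.667088
step 3→4:
  ẍ = (ẋ'−ẋ)/dt = (-0.183358484−-0.491128162)/0.023950 = 12.850508
  θ̈ = (θ̇'−θ̇)/dt = (-1.986266891−-1.750726995)/0.023950 = -9.834651
  sinθ=0.004444, cosθ=0.999990
  F = (M+m)·ẍ + m·l·cosθ·θ̈ − m·l·sinθ·θ̇² = 17.539646 + -2.934403 − 0.004064 = 14.601179
step 4→5:
  ẍ = (ẋ'−ẋ)/dt = (-0.116139647−-0.183358484)/0.023950 = 2.806632
  θ̈ = (θ̇'−θ̇)/dt = (-2.044611434−-1.986266891)/0.023950 = -2.436098
  sinθ=-0.037477, cosθ=0.999297
  F = (M+m)·ẍ + m·l·cosθ·θ̈ − m·l·sinθ·θ̇² = 3.830769 + -0.726365 − -0.044117 = 3.148522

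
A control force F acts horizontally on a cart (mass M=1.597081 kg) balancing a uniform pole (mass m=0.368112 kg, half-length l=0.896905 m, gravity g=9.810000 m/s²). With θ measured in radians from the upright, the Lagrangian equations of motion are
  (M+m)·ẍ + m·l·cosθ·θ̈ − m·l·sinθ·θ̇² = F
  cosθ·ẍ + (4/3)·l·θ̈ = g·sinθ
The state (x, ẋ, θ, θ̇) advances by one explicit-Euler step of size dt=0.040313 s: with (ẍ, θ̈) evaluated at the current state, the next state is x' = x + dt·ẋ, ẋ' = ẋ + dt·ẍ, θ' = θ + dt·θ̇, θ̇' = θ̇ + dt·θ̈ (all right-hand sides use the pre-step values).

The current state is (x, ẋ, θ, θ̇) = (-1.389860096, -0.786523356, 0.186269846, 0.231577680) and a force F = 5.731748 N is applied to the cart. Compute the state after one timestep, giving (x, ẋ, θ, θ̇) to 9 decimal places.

(-1.421567212, -0.662109983, 0.195605437, 0.190584824)

sinθ=0.185194563, cosθ=0.982701874
temp = (F + m·l·θ̇²·sinθ)/(M+m) = (5.731748 + 0.003279050)/1.965193 = 2.918302197
θ̈ = (g·sinθ − cosθ·temp)/(l·(4/3 − m·cos²θ/(M+m))) = -1.016864440
ẍ = temp − m·l·θ̈·cosθ/(M+m) = 3.086184940
Euler: x'=-1.389860096+0.040313·-0.786523356=-1.421567212, ẋ'=-0.786523356+0.040313·3.086184940=-0.662109983
       θ'=0.186269846+0.040313·0.231577680=0.195605437, θ̇'=0.231577680+0.040313·-1.016864440=0.190584824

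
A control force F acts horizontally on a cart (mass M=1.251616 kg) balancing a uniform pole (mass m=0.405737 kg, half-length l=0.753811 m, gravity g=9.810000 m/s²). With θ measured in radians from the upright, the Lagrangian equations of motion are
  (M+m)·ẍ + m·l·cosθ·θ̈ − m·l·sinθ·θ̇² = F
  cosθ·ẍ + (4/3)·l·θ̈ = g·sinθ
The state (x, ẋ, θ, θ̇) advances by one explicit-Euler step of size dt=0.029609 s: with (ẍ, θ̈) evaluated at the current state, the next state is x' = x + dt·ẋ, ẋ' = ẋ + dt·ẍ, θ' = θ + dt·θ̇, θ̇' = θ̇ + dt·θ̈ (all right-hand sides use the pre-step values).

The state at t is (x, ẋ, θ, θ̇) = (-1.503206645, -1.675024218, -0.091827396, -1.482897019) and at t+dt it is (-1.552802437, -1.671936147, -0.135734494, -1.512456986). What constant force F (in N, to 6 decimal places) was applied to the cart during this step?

F = -0.069530 N

ẍ = (ẋ'−ẋ)/dt = (-1.671936147−-1.675024218)/0.029609 = 0.104295
θ̈ = (θ̇'−θ̇)/dt = (-1.512456986−-1.482897019)/0.029609 = -0.998344
sinθ=-0.091698, cosθ=0.995787
F = (M+m)·ẍ + m·l·cosθ·θ̈ − m·l·sinθ·θ̇² = 0.172854 + -0.304056 − -0.061672 = -0.069530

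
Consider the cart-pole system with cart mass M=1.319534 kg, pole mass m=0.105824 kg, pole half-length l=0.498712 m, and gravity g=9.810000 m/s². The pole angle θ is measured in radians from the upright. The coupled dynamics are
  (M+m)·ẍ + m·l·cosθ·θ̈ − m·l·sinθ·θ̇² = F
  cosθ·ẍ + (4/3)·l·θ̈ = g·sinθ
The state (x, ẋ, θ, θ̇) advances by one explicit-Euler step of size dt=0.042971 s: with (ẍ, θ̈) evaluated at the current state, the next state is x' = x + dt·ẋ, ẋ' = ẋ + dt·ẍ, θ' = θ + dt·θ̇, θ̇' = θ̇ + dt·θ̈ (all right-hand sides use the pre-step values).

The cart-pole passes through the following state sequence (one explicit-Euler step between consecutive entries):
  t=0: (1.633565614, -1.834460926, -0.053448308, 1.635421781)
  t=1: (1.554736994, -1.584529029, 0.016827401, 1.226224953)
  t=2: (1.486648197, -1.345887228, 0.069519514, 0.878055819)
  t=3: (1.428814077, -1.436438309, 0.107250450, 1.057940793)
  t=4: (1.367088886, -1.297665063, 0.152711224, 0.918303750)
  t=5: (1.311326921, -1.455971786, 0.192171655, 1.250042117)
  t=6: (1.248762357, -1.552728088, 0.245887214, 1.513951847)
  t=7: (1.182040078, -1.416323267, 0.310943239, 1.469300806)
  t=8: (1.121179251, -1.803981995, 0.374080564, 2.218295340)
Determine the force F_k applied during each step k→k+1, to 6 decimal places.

F_0 = 7.795994 N
F_1 = 7.486918 N
F_2 = -2.786031 N
F_3 = 4.426305 N
F_4 = -4.855151 N
F_5 = -2.907020 N
F_6 = 4.441945 N
F_7 = -12.017809 N

step 0→1:
  ẍ = (ẋ'−ẋ)/dt = (-1.584529029−-1.834460926)/0.042971 = 5.816292
  θ̈ = (θ̇'−θ̇)/dt = (1.226224953−1.635421781)/0.042971 = -9.522628
  sinθ=-0.053423, cosθ=0.998572
  F = (M+m)·ẍ + m·l·cosθ·θ̈ − m·l·sinθ·θ̇² = 8.290299 + -0.501846 − -0.007541 = 7.795994
step 1→2:
  ẍ = (ẋ'−ẋ)/dt = (-1.345887228−-1.584529029)/0.042971 = 5.553555
  θ̈ = (θ̇'−θ̇)/dt = (0.878055819−1.226224953)/0.042971 = -8.102421
  sinθ=0.016827, cosθ=0.999858
  F = (M+m)·ẍ + m·l·cosθ·θ̈ − m·l·sinθ·θ̇² = 7.915804 + -0.427550 − 0.001335 = 7.486918
step 2→3:
  ẍ = (ẋ'−ẋ)/dt = (-1.436438309−-1.345887228)/0.042971 = -2.107260
  θ̈ = (θ̇'−θ̇)/dt = (1.057940793−0.878055819)/0.042971 = 4.186195
  sinθ=0.069464, cosθ=0.997584
  F = (M+m)·ẍ + m·l·cosθ·θ̈ − m·l·sinθ·θ̇² = -3.003600 + 0.220396 − 0.002826 = -2.786031
step 3→4:
  ẍ = (ẋ'−ẋ)/dt = (-1.297665063−-1.436438309)/0.042971 = 3.229463
  θ̈ = (θ̇'−θ̇)/dt = (0.918303750−1.057940793)/0.042971 = -3.249565
  sinθ=0.107045, cosθ=0.994254
  F = (M+m)·ẍ + m·l·cosθ·θ̈ − m·l·sinθ·θ̇² = 4.603141 + -0.170513 − 0.006323 = 4.426305
step 4→5:
  ẍ = (ẋ'−ẋ)/dt = (-1.455971786−-1.297665063)/0.042971 = -3.684036
  θ̈ = (θ̇'−θ̇)/dt = (1.250042117−0.918303750)/0.042971 = 7.720052
  sinθ=0.152118, cosθ=0.988362
  F = (M+m)·ẍ + m·l·cosθ·θ̈ − m·l·sinθ·θ̇² = -5.251071 + 0.402690 − 0.006770 = -4.855151
step 5→6:
  ẍ = (ẋ'−ẋ)/dt = (-1.552728088−-1.455971786)/0.042971 = -2.251665
  θ̈ = (θ̇'−θ̇)/dt = (1.513951847−1.250042117)/0.042971 = 6.141578
  sinθ=0.190991, cosθ=0.981592
  F = (M+m)·ẍ + m·l·cosθ·θ̈ − m·l·sinθ·θ̇² = -3.209429 + 0.318159 − 0.015751 = -2.907020
step 6→7:
  ẍ = (ẋ'−ẋ)/dt = (-1.416323267−-1.552728088)/0.042971 = 3.174346
  θ̈ = (θ̇'−θ̇)/dt = (1.469300806−1.513951847)/0.042971 = -1.039097
  sinθ=0.243417, cosθ=0.969922
  F = (M+m)·ẍ + m·l·cosθ·θ̈ − m·l·sinθ·θ̇² = 4.524579 + -0.053190 − 0.029445 = 4.441945
step 7→8:
  ẍ = (ẋ'−ẋ)/dt = (-1.803981995−-1.416323267)/0.042971 = -9.021403
  θ̈ = (θ̇'−θ̇)/dt = (2.218295340−1.469300806)/0.042971 = 17.430233
  sinθ=0.305957, cosθ=0.952045
  F = (M+m)·ẍ + m·l·cosθ·θ̈ − m·l·sinθ·θ̇² = -12.858730 + 0.875780 − 0.034859 = -12.017809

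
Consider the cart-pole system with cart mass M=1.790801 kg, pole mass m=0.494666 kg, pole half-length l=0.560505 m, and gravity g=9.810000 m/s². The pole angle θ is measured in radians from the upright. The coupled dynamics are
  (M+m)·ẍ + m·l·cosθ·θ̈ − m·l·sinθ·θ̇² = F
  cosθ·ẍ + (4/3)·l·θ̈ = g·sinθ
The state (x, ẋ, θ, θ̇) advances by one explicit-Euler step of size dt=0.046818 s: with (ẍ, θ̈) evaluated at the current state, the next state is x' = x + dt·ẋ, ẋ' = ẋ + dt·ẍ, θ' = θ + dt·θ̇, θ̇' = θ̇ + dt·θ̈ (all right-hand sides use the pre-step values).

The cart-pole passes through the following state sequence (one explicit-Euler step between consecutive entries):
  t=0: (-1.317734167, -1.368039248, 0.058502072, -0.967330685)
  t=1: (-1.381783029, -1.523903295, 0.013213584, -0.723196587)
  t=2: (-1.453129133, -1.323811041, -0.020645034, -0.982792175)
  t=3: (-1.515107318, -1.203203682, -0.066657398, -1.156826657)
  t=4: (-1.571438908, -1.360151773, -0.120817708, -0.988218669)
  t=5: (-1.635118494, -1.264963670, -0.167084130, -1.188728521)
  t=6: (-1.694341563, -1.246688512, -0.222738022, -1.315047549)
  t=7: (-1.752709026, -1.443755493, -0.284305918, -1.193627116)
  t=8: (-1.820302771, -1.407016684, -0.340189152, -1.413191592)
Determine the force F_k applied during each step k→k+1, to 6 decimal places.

step 0→1:
  ẍ = (ẋ'−ẋ)/dt = (-1.523903295−-1.368039248)/0.046818 = -3.329148
  θ̈ = (θ̇'−θ̇)/dt = (-0.723196587−-0.967330685)/0.046818 = 5.214535
  sinθ=0.058469, cosθ=0.998289
  F = (M+m)·ẍ + m·l·cosθ·θ̈ − m·l·sinθ·θ̇² = -7.608658 + 1.443323 − 0.015169 = -6.180504
step 1→2:
  ẍ = (ẋ'−ẋ)/dt = (-1.323811041−-1.523903295)/0.046818 = 4.273832
  θ̈ = (θ̇'−θ̇)/dt = (-0.982792175−-0.723196587)/0.046818 = -5.544782
  sinθ=0.013213, cosθ=0.999913
  F = (M+m)·ẍ + m·l·cosθ·θ̈ − m·l·sinθ·θ̇² = 9.767701 + -1.537227 − 0.001916 = 8.228558
step 2→3:
  ẍ = (ẋ'−ẋ)/dt = (-1.203203682−-1.323811041)/0.046818 = 2.576090
  θ̈ = (θ̇'−θ̇)/dt = (-1.156826657−-0.982792175)/0.046818 = -3.717256
  sinθ=-0.020644, cosθ=0.999787
  F = (M+m)·ẍ + m·l·cosθ·θ̈ − m·l·sinθ·θ̇² = 5.887568 + -1.030437 − -0.005528 = 4.862659
step 3→4:
  ẍ = (ẋ'−ẋ)/dt = (-1.360151773−-1.203203682)/0.046818 = -3.352302
  θ̈ = (θ̇'−θ̇)/dt = (-0.988218669−-1.156826657)/0.046818 = 3.601350
  sinθ=-0.066608, cosθ=0.997779
  F = (M+m)·ẍ + m·l·cosθ·θ̈ − m·l·sinθ·θ̇² = -7.661576 + 0.996303 − -0.024715 = -6.640559
step 4→5:
  ẍ = (ẋ'−ẋ)/dt = (-1.264963670−-1.360151773)/0.046818 = 2.033152
  θ̈ = (θ̇'−θ̇)/dt = (-1.188728521−-0.988218669)/0.046818 = -4.282751
  sinθ=-0.120524, cosθ=0.992710
  F = (M+m)·ẍ + m·l·cosθ·θ̈ − m·l·sinθ·θ̇² = 4.646701 + -1.178791 − -0.032634 = 3.500544
step 5→6:
  ẍ = (ẋ'−ẋ)/dt = (-1.246688512−-1.264963670)/0.046818 = 0.390345
  θ̈ = (θ̇'−θ̇)/dt = (-1.315047549−-1.188728521)/0.046818 = -2.698087
  sinθ=-0.166308, cosθ=0.986074
  F = (M+m)·ẍ + m·l·cosθ·θ̈ − m·l·sinθ·θ̇² = 0.892120 + -0.737661 − -0.065158 = 0.219617
step 6→7:
  ẍ = (ẋ'−ẋ)/dt = (-1.443755493−-1.246688512)/0.046818 = -4.209214
  θ̈ = (θ̇'−θ̇)/dt = (-1.193627116−-1.315047549)/0.046818 = 2.593456
  sinθ=-0.220901, cosθ=0.975296
  F = (M+m)·ẍ + m·l·cosθ·θ̈ − m·l·sinθ·θ̇² = -9.620020 + 0.701305 − -0.105918 = -8.812796
step 7→8:
  ẍ = (ẋ'−ẋ)/dt = (-1.407016684−-1.443755493)/0.046818 = 0.784715
  θ̈ = (θ̇'−θ̇)/dt = (-1.413191592−-1.193627116)/0.046818 = -4.689745
  sinθ=-0.280491, cosθ=0.959857
  F = (M+m)·ẍ + m·l·cosθ·θ̈ − m·l·sinθ·θ̇² = 1.793441 + -1.248093 − -0.110802 = 0.656150

F_0 = -6.180504 N
F_1 = 8.228558 N
F_2 = 4.862659 N
F_3 = -6.640559 N
F_4 = 3.500544 N
F_5 = 0.219617 N
F_6 = -8.812796 N
F_7 = 0.656150 N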